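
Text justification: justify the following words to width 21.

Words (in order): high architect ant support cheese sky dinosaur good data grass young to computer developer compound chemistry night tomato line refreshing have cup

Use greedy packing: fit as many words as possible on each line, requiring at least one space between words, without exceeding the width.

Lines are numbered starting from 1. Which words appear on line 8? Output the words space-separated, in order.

Answer: refreshing have cup

Derivation:
Line 1: ['high', 'architect', 'ant'] (min_width=18, slack=3)
Line 2: ['support', 'cheese', 'sky'] (min_width=18, slack=3)
Line 3: ['dinosaur', 'good', 'data'] (min_width=18, slack=3)
Line 4: ['grass', 'young', 'to'] (min_width=14, slack=7)
Line 5: ['computer', 'developer'] (min_width=18, slack=3)
Line 6: ['compound', 'chemistry'] (min_width=18, slack=3)
Line 7: ['night', 'tomato', 'line'] (min_width=17, slack=4)
Line 8: ['refreshing', 'have', 'cup'] (min_width=19, slack=2)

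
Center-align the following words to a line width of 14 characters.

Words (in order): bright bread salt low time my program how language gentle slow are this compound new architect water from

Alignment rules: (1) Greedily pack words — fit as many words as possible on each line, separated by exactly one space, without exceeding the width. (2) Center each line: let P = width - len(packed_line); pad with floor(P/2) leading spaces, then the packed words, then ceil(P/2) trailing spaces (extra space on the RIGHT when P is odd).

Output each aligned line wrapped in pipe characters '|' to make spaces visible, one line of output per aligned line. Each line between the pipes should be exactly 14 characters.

Line 1: ['bright', 'bread'] (min_width=12, slack=2)
Line 2: ['salt', 'low', 'time'] (min_width=13, slack=1)
Line 3: ['my', 'program', 'how'] (min_width=14, slack=0)
Line 4: ['language'] (min_width=8, slack=6)
Line 5: ['gentle', 'slow'] (min_width=11, slack=3)
Line 6: ['are', 'this'] (min_width=8, slack=6)
Line 7: ['compound', 'new'] (min_width=12, slack=2)
Line 8: ['architect'] (min_width=9, slack=5)
Line 9: ['water', 'from'] (min_width=10, slack=4)

Answer: | bright bread |
|salt low time |
|my program how|
|   language   |
| gentle slow  |
|   are this   |
| compound new |
|  architect   |
|  water from  |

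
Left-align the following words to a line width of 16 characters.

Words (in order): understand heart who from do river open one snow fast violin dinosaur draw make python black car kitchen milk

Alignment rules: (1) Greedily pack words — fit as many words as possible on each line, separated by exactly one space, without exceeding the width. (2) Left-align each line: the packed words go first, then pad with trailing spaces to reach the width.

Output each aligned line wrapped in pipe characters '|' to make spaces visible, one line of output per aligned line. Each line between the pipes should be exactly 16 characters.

Answer: |understand heart|
|who from do     |
|river open one  |
|snow fast violin|
|dinosaur draw   |
|make python     |
|black car       |
|kitchen milk    |

Derivation:
Line 1: ['understand', 'heart'] (min_width=16, slack=0)
Line 2: ['who', 'from', 'do'] (min_width=11, slack=5)
Line 3: ['river', 'open', 'one'] (min_width=14, slack=2)
Line 4: ['snow', 'fast', 'violin'] (min_width=16, slack=0)
Line 5: ['dinosaur', 'draw'] (min_width=13, slack=3)
Line 6: ['make', 'python'] (min_width=11, slack=5)
Line 7: ['black', 'car'] (min_width=9, slack=7)
Line 8: ['kitchen', 'milk'] (min_width=12, slack=4)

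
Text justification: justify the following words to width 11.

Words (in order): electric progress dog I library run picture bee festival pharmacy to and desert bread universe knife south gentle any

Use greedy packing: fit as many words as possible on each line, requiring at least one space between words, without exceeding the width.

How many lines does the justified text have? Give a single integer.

Answer: 12

Derivation:
Line 1: ['electric'] (min_width=8, slack=3)
Line 2: ['progress'] (min_width=8, slack=3)
Line 3: ['dog', 'I'] (min_width=5, slack=6)
Line 4: ['library', 'run'] (min_width=11, slack=0)
Line 5: ['picture', 'bee'] (min_width=11, slack=0)
Line 6: ['festival'] (min_width=8, slack=3)
Line 7: ['pharmacy', 'to'] (min_width=11, slack=0)
Line 8: ['and', 'desert'] (min_width=10, slack=1)
Line 9: ['bread'] (min_width=5, slack=6)
Line 10: ['universe'] (min_width=8, slack=3)
Line 11: ['knife', 'south'] (min_width=11, slack=0)
Line 12: ['gentle', 'any'] (min_width=10, slack=1)
Total lines: 12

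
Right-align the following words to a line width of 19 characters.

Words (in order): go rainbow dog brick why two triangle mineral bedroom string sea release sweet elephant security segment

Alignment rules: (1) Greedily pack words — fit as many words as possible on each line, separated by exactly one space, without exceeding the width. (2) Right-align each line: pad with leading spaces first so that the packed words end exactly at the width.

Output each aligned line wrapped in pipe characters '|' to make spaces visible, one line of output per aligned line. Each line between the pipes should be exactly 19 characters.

Answer: |     go rainbow dog|
|      brick why two|
|   triangle mineral|
| bedroom string sea|
|      release sweet|
|  elephant security|
|            segment|

Derivation:
Line 1: ['go', 'rainbow', 'dog'] (min_width=14, slack=5)
Line 2: ['brick', 'why', 'two'] (min_width=13, slack=6)
Line 3: ['triangle', 'mineral'] (min_width=16, slack=3)
Line 4: ['bedroom', 'string', 'sea'] (min_width=18, slack=1)
Line 5: ['release', 'sweet'] (min_width=13, slack=6)
Line 6: ['elephant', 'security'] (min_width=17, slack=2)
Line 7: ['segment'] (min_width=7, slack=12)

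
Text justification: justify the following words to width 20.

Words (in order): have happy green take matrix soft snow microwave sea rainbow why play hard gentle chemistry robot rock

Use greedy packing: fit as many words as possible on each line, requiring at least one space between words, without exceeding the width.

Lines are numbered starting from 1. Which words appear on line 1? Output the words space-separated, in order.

Answer: have happy green

Derivation:
Line 1: ['have', 'happy', 'green'] (min_width=16, slack=4)
Line 2: ['take', 'matrix', 'soft'] (min_width=16, slack=4)
Line 3: ['snow', 'microwave', 'sea'] (min_width=18, slack=2)
Line 4: ['rainbow', 'why', 'play'] (min_width=16, slack=4)
Line 5: ['hard', 'gentle'] (min_width=11, slack=9)
Line 6: ['chemistry', 'robot', 'rock'] (min_width=20, slack=0)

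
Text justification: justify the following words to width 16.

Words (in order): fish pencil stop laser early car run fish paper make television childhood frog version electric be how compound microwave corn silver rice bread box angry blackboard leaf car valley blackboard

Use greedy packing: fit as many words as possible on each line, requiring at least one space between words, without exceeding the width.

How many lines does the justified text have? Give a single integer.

Line 1: ['fish', 'pencil', 'stop'] (min_width=16, slack=0)
Line 2: ['laser', 'early', 'car'] (min_width=15, slack=1)
Line 3: ['run', 'fish', 'paper'] (min_width=14, slack=2)
Line 4: ['make', 'television'] (min_width=15, slack=1)
Line 5: ['childhood', 'frog'] (min_width=14, slack=2)
Line 6: ['version', 'electric'] (min_width=16, slack=0)
Line 7: ['be', 'how', 'compound'] (min_width=15, slack=1)
Line 8: ['microwave', 'corn'] (min_width=14, slack=2)
Line 9: ['silver', 'rice'] (min_width=11, slack=5)
Line 10: ['bread', 'box', 'angry'] (min_width=15, slack=1)
Line 11: ['blackboard', 'leaf'] (min_width=15, slack=1)
Line 12: ['car', 'valley'] (min_width=10, slack=6)
Line 13: ['blackboard'] (min_width=10, slack=6)
Total lines: 13

Answer: 13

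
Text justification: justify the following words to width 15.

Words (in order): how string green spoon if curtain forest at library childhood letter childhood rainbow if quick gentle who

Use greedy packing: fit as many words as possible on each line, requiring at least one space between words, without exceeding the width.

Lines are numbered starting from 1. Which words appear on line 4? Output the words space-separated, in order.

Answer: at library

Derivation:
Line 1: ['how', 'string'] (min_width=10, slack=5)
Line 2: ['green', 'spoon', 'if'] (min_width=14, slack=1)
Line 3: ['curtain', 'forest'] (min_width=14, slack=1)
Line 4: ['at', 'library'] (min_width=10, slack=5)
Line 5: ['childhood'] (min_width=9, slack=6)
Line 6: ['letter'] (min_width=6, slack=9)
Line 7: ['childhood'] (min_width=9, slack=6)
Line 8: ['rainbow', 'if'] (min_width=10, slack=5)
Line 9: ['quick', 'gentle'] (min_width=12, slack=3)
Line 10: ['who'] (min_width=3, slack=12)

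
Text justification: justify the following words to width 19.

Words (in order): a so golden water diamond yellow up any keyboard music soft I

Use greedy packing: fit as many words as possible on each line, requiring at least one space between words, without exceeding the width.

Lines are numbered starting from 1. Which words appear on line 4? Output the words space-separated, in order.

Line 1: ['a', 'so', 'golden', 'water'] (min_width=17, slack=2)
Line 2: ['diamond', 'yellow', 'up'] (min_width=17, slack=2)
Line 3: ['any', 'keyboard', 'music'] (min_width=18, slack=1)
Line 4: ['soft', 'I'] (min_width=6, slack=13)

Answer: soft I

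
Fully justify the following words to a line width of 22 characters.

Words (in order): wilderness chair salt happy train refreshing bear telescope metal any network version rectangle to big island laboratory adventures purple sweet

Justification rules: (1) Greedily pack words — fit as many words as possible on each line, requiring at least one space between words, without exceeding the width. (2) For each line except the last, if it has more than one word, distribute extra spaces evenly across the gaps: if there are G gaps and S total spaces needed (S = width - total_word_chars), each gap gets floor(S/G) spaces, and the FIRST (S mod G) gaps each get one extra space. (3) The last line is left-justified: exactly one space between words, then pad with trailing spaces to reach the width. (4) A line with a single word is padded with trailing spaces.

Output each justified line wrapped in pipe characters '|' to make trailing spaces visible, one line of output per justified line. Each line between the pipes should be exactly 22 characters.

Line 1: ['wilderness', 'chair', 'salt'] (min_width=21, slack=1)
Line 2: ['happy', 'train', 'refreshing'] (min_width=22, slack=0)
Line 3: ['bear', 'telescope', 'metal'] (min_width=20, slack=2)
Line 4: ['any', 'network', 'version'] (min_width=19, slack=3)
Line 5: ['rectangle', 'to', 'big'] (min_width=16, slack=6)
Line 6: ['island', 'laboratory'] (min_width=17, slack=5)
Line 7: ['adventures', 'purple'] (min_width=17, slack=5)
Line 8: ['sweet'] (min_width=5, slack=17)

Answer: |wilderness  chair salt|
|happy train refreshing|
|bear  telescope  metal|
|any   network  version|
|rectangle    to    big|
|island      laboratory|
|adventures      purple|
|sweet                 |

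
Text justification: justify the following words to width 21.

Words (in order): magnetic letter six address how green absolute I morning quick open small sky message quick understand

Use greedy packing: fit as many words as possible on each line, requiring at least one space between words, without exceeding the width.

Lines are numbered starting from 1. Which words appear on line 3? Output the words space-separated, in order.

Line 1: ['magnetic', 'letter', 'six'] (min_width=19, slack=2)
Line 2: ['address', 'how', 'green'] (min_width=17, slack=4)
Line 3: ['absolute', 'I', 'morning'] (min_width=18, slack=3)
Line 4: ['quick', 'open', 'small', 'sky'] (min_width=20, slack=1)
Line 5: ['message', 'quick'] (min_width=13, slack=8)
Line 6: ['understand'] (min_width=10, slack=11)

Answer: absolute I morning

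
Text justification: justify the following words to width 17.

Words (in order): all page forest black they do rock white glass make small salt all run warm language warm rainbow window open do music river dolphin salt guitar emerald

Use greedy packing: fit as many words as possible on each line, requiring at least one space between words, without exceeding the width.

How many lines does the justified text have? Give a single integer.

Line 1: ['all', 'page', 'forest'] (min_width=15, slack=2)
Line 2: ['black', 'they', 'do'] (min_width=13, slack=4)
Line 3: ['rock', 'white', 'glass'] (min_width=16, slack=1)
Line 4: ['make', 'small', 'salt'] (min_width=15, slack=2)
Line 5: ['all', 'run', 'warm'] (min_width=12, slack=5)
Line 6: ['language', 'warm'] (min_width=13, slack=4)
Line 7: ['rainbow', 'window'] (min_width=14, slack=3)
Line 8: ['open', 'do', 'music'] (min_width=13, slack=4)
Line 9: ['river', 'dolphin'] (min_width=13, slack=4)
Line 10: ['salt', 'guitar'] (min_width=11, slack=6)
Line 11: ['emerald'] (min_width=7, slack=10)
Total lines: 11

Answer: 11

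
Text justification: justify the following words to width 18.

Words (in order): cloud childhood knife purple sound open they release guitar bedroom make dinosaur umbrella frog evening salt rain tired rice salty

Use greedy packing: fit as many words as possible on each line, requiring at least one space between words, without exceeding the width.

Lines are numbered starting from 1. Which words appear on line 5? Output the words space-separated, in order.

Line 1: ['cloud', 'childhood'] (min_width=15, slack=3)
Line 2: ['knife', 'purple', 'sound'] (min_width=18, slack=0)
Line 3: ['open', 'they', 'release'] (min_width=17, slack=1)
Line 4: ['guitar', 'bedroom'] (min_width=14, slack=4)
Line 5: ['make', 'dinosaur'] (min_width=13, slack=5)
Line 6: ['umbrella', 'frog'] (min_width=13, slack=5)
Line 7: ['evening', 'salt', 'rain'] (min_width=17, slack=1)
Line 8: ['tired', 'rice', 'salty'] (min_width=16, slack=2)

Answer: make dinosaur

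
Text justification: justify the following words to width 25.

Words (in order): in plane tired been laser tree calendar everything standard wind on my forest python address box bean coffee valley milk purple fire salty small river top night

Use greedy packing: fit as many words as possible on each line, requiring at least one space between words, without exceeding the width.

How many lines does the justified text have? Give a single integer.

Answer: 7

Derivation:
Line 1: ['in', 'plane', 'tired', 'been', 'laser'] (min_width=25, slack=0)
Line 2: ['tree', 'calendar', 'everything'] (min_width=24, slack=1)
Line 3: ['standard', 'wind', 'on', 'my'] (min_width=19, slack=6)
Line 4: ['forest', 'python', 'address', 'box'] (min_width=25, slack=0)
Line 5: ['bean', 'coffee', 'valley', 'milk'] (min_width=23, slack=2)
Line 6: ['purple', 'fire', 'salty', 'small'] (min_width=23, slack=2)
Line 7: ['river', 'top', 'night'] (min_width=15, slack=10)
Total lines: 7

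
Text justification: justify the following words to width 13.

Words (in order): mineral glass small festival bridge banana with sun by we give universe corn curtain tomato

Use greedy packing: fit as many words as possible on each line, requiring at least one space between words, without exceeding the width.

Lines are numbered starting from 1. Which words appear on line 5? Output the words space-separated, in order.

Line 1: ['mineral', 'glass'] (min_width=13, slack=0)
Line 2: ['small'] (min_width=5, slack=8)
Line 3: ['festival'] (min_width=8, slack=5)
Line 4: ['bridge', 'banana'] (min_width=13, slack=0)
Line 5: ['with', 'sun', 'by'] (min_width=11, slack=2)
Line 6: ['we', 'give'] (min_width=7, slack=6)
Line 7: ['universe', 'corn'] (min_width=13, slack=0)
Line 8: ['curtain'] (min_width=7, slack=6)
Line 9: ['tomato'] (min_width=6, slack=7)

Answer: with sun by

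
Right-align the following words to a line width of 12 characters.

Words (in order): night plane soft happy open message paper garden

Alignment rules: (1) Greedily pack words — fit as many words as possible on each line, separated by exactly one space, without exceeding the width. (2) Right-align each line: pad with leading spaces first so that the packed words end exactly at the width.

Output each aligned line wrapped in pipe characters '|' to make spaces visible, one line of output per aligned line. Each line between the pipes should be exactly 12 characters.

Line 1: ['night', 'plane'] (min_width=11, slack=1)
Line 2: ['soft', 'happy'] (min_width=10, slack=2)
Line 3: ['open', 'message'] (min_width=12, slack=0)
Line 4: ['paper', 'garden'] (min_width=12, slack=0)

Answer: | night plane|
|  soft happy|
|open message|
|paper garden|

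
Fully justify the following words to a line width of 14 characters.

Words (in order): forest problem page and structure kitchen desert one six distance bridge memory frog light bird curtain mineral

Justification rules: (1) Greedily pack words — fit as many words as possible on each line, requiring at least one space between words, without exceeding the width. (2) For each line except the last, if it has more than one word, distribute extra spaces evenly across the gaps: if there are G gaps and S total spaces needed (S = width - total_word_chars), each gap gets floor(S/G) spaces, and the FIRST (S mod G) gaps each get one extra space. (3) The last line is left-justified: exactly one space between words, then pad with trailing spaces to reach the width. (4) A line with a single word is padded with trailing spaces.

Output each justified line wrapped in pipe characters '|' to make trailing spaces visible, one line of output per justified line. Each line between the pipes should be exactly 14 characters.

Answer: |forest problem|
|page       and|
|structure     |
|kitchen desert|
|one        six|
|distance      |
|bridge  memory|
|frog     light|
|bird   curtain|
|mineral       |

Derivation:
Line 1: ['forest', 'problem'] (min_width=14, slack=0)
Line 2: ['page', 'and'] (min_width=8, slack=6)
Line 3: ['structure'] (min_width=9, slack=5)
Line 4: ['kitchen', 'desert'] (min_width=14, slack=0)
Line 5: ['one', 'six'] (min_width=7, slack=7)
Line 6: ['distance'] (min_width=8, slack=6)
Line 7: ['bridge', 'memory'] (min_width=13, slack=1)
Line 8: ['frog', 'light'] (min_width=10, slack=4)
Line 9: ['bird', 'curtain'] (min_width=12, slack=2)
Line 10: ['mineral'] (min_width=7, slack=7)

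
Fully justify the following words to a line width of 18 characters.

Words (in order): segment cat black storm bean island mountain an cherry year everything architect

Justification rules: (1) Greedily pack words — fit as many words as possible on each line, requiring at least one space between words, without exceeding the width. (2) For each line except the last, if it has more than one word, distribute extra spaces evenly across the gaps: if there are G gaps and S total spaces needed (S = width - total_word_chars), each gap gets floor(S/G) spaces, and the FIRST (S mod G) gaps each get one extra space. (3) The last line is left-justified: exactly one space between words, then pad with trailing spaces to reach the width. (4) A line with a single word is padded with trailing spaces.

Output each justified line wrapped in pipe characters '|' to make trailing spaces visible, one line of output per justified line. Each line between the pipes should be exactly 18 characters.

Line 1: ['segment', 'cat', 'black'] (min_width=17, slack=1)
Line 2: ['storm', 'bean', 'island'] (min_width=17, slack=1)
Line 3: ['mountain', 'an', 'cherry'] (min_width=18, slack=0)
Line 4: ['year', 'everything'] (min_width=15, slack=3)
Line 5: ['architect'] (min_width=9, slack=9)

Answer: |segment  cat black|
|storm  bean island|
|mountain an cherry|
|year    everything|
|architect         |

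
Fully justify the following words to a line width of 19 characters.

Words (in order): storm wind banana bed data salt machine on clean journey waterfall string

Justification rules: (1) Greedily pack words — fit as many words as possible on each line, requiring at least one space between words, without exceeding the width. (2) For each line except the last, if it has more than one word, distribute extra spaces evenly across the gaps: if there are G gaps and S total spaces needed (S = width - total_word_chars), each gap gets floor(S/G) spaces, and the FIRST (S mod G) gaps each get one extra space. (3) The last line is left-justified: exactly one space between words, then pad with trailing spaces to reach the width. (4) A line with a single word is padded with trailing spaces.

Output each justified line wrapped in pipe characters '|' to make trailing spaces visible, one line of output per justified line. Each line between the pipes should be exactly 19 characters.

Answer: |storm  wind  banana|
|bed    data    salt|
|machine   on  clean|
|journey   waterfall|
|string             |

Derivation:
Line 1: ['storm', 'wind', 'banana'] (min_width=17, slack=2)
Line 2: ['bed', 'data', 'salt'] (min_width=13, slack=6)
Line 3: ['machine', 'on', 'clean'] (min_width=16, slack=3)
Line 4: ['journey', 'waterfall'] (min_width=17, slack=2)
Line 5: ['string'] (min_width=6, slack=13)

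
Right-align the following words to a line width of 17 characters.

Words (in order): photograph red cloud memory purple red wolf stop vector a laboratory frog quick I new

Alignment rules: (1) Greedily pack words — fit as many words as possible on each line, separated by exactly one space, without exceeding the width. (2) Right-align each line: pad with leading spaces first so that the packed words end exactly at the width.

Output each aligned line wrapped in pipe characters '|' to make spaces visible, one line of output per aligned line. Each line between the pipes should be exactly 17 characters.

Answer: |   photograph red|
|     cloud memory|
|  purple red wolf|
|    stop vector a|
|  laboratory frog|
|      quick I new|

Derivation:
Line 1: ['photograph', 'red'] (min_width=14, slack=3)
Line 2: ['cloud', 'memory'] (min_width=12, slack=5)
Line 3: ['purple', 'red', 'wolf'] (min_width=15, slack=2)
Line 4: ['stop', 'vector', 'a'] (min_width=13, slack=4)
Line 5: ['laboratory', 'frog'] (min_width=15, slack=2)
Line 6: ['quick', 'I', 'new'] (min_width=11, slack=6)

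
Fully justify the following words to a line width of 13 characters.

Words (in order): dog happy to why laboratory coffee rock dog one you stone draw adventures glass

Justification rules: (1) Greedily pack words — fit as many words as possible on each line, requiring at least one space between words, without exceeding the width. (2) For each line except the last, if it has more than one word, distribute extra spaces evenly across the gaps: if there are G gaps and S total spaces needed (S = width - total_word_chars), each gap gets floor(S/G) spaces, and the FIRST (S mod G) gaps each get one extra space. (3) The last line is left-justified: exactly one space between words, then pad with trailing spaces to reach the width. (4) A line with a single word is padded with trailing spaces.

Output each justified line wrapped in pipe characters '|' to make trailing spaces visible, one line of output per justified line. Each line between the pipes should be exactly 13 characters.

Line 1: ['dog', 'happy', 'to'] (min_width=12, slack=1)
Line 2: ['why'] (min_width=3, slack=10)
Line 3: ['laboratory'] (min_width=10, slack=3)
Line 4: ['coffee', 'rock'] (min_width=11, slack=2)
Line 5: ['dog', 'one', 'you'] (min_width=11, slack=2)
Line 6: ['stone', 'draw'] (min_width=10, slack=3)
Line 7: ['adventures'] (min_width=10, slack=3)
Line 8: ['glass'] (min_width=5, slack=8)

Answer: |dog  happy to|
|why          |
|laboratory   |
|coffee   rock|
|dog  one  you|
|stone    draw|
|adventures   |
|glass        |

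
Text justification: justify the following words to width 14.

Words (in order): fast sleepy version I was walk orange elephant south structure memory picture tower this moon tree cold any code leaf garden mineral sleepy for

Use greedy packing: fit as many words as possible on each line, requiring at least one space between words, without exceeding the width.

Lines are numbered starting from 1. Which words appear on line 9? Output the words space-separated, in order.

Line 1: ['fast', 'sleepy'] (min_width=11, slack=3)
Line 2: ['version', 'I', 'was'] (min_width=13, slack=1)
Line 3: ['walk', 'orange'] (min_width=11, slack=3)
Line 4: ['elephant', 'south'] (min_width=14, slack=0)
Line 5: ['structure'] (min_width=9, slack=5)
Line 6: ['memory', 'picture'] (min_width=14, slack=0)
Line 7: ['tower', 'this'] (min_width=10, slack=4)
Line 8: ['moon', 'tree', 'cold'] (min_width=14, slack=0)
Line 9: ['any', 'code', 'leaf'] (min_width=13, slack=1)
Line 10: ['garden', 'mineral'] (min_width=14, slack=0)
Line 11: ['sleepy', 'for'] (min_width=10, slack=4)

Answer: any code leaf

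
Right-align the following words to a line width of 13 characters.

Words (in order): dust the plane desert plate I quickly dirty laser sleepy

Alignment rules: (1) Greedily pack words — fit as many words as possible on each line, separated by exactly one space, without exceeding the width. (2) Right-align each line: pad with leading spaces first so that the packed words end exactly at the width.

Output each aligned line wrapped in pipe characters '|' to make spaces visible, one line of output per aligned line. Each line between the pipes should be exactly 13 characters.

Line 1: ['dust', 'the'] (min_width=8, slack=5)
Line 2: ['plane', 'desert'] (min_width=12, slack=1)
Line 3: ['plate', 'I'] (min_width=7, slack=6)
Line 4: ['quickly', 'dirty'] (min_width=13, slack=0)
Line 5: ['laser', 'sleepy'] (min_width=12, slack=1)

Answer: |     dust the|
| plane desert|
|      plate I|
|quickly dirty|
| laser sleepy|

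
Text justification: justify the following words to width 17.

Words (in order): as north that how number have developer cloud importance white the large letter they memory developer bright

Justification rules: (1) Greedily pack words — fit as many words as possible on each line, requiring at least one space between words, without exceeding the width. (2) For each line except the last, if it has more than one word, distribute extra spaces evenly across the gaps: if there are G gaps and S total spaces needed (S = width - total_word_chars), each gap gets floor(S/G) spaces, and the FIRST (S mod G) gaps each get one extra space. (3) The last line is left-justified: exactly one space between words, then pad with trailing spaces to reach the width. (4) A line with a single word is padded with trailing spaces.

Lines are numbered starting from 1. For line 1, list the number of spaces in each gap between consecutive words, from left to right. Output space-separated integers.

Answer: 1 1 1

Derivation:
Line 1: ['as', 'north', 'that', 'how'] (min_width=17, slack=0)
Line 2: ['number', 'have'] (min_width=11, slack=6)
Line 3: ['developer', 'cloud'] (min_width=15, slack=2)
Line 4: ['importance', 'white'] (min_width=16, slack=1)
Line 5: ['the', 'large', 'letter'] (min_width=16, slack=1)
Line 6: ['they', 'memory'] (min_width=11, slack=6)
Line 7: ['developer', 'bright'] (min_width=16, slack=1)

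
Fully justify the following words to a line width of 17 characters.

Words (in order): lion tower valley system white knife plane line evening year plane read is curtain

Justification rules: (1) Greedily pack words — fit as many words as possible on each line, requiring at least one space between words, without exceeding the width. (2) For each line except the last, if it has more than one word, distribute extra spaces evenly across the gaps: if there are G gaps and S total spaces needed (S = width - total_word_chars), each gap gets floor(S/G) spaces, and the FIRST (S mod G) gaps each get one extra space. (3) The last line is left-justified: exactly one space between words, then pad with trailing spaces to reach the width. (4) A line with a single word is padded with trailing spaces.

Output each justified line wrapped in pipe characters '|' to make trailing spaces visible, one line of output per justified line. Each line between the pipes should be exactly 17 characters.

Answer: |lion tower valley|
|system      white|
|knife  plane line|
|evening      year|
|plane   read   is|
|curtain          |

Derivation:
Line 1: ['lion', 'tower', 'valley'] (min_width=17, slack=0)
Line 2: ['system', 'white'] (min_width=12, slack=5)
Line 3: ['knife', 'plane', 'line'] (min_width=16, slack=1)
Line 4: ['evening', 'year'] (min_width=12, slack=5)
Line 5: ['plane', 'read', 'is'] (min_width=13, slack=4)
Line 6: ['curtain'] (min_width=7, slack=10)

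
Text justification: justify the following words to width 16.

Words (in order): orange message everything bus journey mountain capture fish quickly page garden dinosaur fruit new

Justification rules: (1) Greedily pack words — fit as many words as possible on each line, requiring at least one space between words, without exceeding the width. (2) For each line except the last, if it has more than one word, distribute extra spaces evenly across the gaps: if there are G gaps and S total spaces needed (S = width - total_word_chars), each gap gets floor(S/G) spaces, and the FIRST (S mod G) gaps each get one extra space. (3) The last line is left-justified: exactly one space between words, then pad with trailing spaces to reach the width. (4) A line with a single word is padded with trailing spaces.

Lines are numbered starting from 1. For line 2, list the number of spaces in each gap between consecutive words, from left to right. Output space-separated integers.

Answer: 3

Derivation:
Line 1: ['orange', 'message'] (min_width=14, slack=2)
Line 2: ['everything', 'bus'] (min_width=14, slack=2)
Line 3: ['journey', 'mountain'] (min_width=16, slack=0)
Line 4: ['capture', 'fish'] (min_width=12, slack=4)
Line 5: ['quickly', 'page'] (min_width=12, slack=4)
Line 6: ['garden', 'dinosaur'] (min_width=15, slack=1)
Line 7: ['fruit', 'new'] (min_width=9, slack=7)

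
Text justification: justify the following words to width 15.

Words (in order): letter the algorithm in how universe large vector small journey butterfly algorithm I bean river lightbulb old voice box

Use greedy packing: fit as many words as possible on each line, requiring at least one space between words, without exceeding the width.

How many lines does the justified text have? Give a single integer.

Answer: 10

Derivation:
Line 1: ['letter', 'the'] (min_width=10, slack=5)
Line 2: ['algorithm', 'in'] (min_width=12, slack=3)
Line 3: ['how', 'universe'] (min_width=12, slack=3)
Line 4: ['large', 'vector'] (min_width=12, slack=3)
Line 5: ['small', 'journey'] (min_width=13, slack=2)
Line 6: ['butterfly'] (min_width=9, slack=6)
Line 7: ['algorithm', 'I'] (min_width=11, slack=4)
Line 8: ['bean', 'river'] (min_width=10, slack=5)
Line 9: ['lightbulb', 'old'] (min_width=13, slack=2)
Line 10: ['voice', 'box'] (min_width=9, slack=6)
Total lines: 10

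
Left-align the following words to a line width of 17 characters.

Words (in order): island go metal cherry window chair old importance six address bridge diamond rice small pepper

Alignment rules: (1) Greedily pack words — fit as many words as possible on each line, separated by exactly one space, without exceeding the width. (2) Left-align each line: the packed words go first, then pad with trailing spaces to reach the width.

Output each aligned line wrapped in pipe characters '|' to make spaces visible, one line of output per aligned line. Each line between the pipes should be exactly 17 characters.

Answer: |island go metal  |
|cherry window    |
|chair old        |
|importance six   |
|address bridge   |
|diamond rice     |
|small pepper     |

Derivation:
Line 1: ['island', 'go', 'metal'] (min_width=15, slack=2)
Line 2: ['cherry', 'window'] (min_width=13, slack=4)
Line 3: ['chair', 'old'] (min_width=9, slack=8)
Line 4: ['importance', 'six'] (min_width=14, slack=3)
Line 5: ['address', 'bridge'] (min_width=14, slack=3)
Line 6: ['diamond', 'rice'] (min_width=12, slack=5)
Line 7: ['small', 'pepper'] (min_width=12, slack=5)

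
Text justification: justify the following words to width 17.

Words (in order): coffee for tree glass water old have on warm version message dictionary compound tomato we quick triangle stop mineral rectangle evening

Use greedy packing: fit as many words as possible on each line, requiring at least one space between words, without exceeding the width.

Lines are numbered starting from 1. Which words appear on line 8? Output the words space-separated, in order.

Line 1: ['coffee', 'for', 'tree'] (min_width=15, slack=2)
Line 2: ['glass', 'water', 'old'] (min_width=15, slack=2)
Line 3: ['have', 'on', 'warm'] (min_width=12, slack=5)
Line 4: ['version', 'message'] (min_width=15, slack=2)
Line 5: ['dictionary'] (min_width=10, slack=7)
Line 6: ['compound', 'tomato'] (min_width=15, slack=2)
Line 7: ['we', 'quick', 'triangle'] (min_width=17, slack=0)
Line 8: ['stop', 'mineral'] (min_width=12, slack=5)
Line 9: ['rectangle', 'evening'] (min_width=17, slack=0)

Answer: stop mineral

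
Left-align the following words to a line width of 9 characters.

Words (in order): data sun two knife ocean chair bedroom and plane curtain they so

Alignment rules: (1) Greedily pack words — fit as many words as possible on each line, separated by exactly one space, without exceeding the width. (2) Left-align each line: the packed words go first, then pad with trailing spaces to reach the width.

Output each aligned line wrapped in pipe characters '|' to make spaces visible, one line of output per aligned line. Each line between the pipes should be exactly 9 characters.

Line 1: ['data', 'sun'] (min_width=8, slack=1)
Line 2: ['two', 'knife'] (min_width=9, slack=0)
Line 3: ['ocean'] (min_width=5, slack=4)
Line 4: ['chair'] (min_width=5, slack=4)
Line 5: ['bedroom'] (min_width=7, slack=2)
Line 6: ['and', 'plane'] (min_width=9, slack=0)
Line 7: ['curtain'] (min_width=7, slack=2)
Line 8: ['they', 'so'] (min_width=7, slack=2)

Answer: |data sun |
|two knife|
|ocean    |
|chair    |
|bedroom  |
|and plane|
|curtain  |
|they so  |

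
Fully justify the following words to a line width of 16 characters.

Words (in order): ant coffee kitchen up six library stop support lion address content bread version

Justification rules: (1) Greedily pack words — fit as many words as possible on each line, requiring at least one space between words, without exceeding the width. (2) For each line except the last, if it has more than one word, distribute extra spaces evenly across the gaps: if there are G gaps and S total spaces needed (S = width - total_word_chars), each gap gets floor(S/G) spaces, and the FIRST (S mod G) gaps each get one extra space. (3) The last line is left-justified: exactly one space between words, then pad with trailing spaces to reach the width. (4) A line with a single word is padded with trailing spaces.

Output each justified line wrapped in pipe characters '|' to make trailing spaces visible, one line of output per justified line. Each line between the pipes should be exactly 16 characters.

Answer: |ant       coffee|
|kitchen  up  six|
|library     stop|
|support     lion|
|address  content|
|bread version   |

Derivation:
Line 1: ['ant', 'coffee'] (min_width=10, slack=6)
Line 2: ['kitchen', 'up', 'six'] (min_width=14, slack=2)
Line 3: ['library', 'stop'] (min_width=12, slack=4)
Line 4: ['support', 'lion'] (min_width=12, slack=4)
Line 5: ['address', 'content'] (min_width=15, slack=1)
Line 6: ['bread', 'version'] (min_width=13, slack=3)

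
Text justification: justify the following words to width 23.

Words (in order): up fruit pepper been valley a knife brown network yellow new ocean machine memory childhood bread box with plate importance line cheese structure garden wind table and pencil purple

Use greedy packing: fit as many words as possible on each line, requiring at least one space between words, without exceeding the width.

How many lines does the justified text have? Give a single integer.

Answer: 9

Derivation:
Line 1: ['up', 'fruit', 'pepper', 'been'] (min_width=20, slack=3)
Line 2: ['valley', 'a', 'knife', 'brown'] (min_width=20, slack=3)
Line 3: ['network', 'yellow', 'new'] (min_width=18, slack=5)
Line 4: ['ocean', 'machine', 'memory'] (min_width=20, slack=3)
Line 5: ['childhood', 'bread', 'box'] (min_width=19, slack=4)
Line 6: ['with', 'plate', 'importance'] (min_width=21, slack=2)
Line 7: ['line', 'cheese', 'structure'] (min_width=21, slack=2)
Line 8: ['garden', 'wind', 'table', 'and'] (min_width=21, slack=2)
Line 9: ['pencil', 'purple'] (min_width=13, slack=10)
Total lines: 9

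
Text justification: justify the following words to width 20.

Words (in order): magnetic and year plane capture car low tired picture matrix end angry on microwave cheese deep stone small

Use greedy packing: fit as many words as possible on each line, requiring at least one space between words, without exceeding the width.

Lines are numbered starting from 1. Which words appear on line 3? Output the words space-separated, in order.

Line 1: ['magnetic', 'and', 'year'] (min_width=17, slack=3)
Line 2: ['plane', 'capture', 'car'] (min_width=17, slack=3)
Line 3: ['low', 'tired', 'picture'] (min_width=17, slack=3)
Line 4: ['matrix', 'end', 'angry', 'on'] (min_width=19, slack=1)
Line 5: ['microwave', 'cheese'] (min_width=16, slack=4)
Line 6: ['deep', 'stone', 'small'] (min_width=16, slack=4)

Answer: low tired picture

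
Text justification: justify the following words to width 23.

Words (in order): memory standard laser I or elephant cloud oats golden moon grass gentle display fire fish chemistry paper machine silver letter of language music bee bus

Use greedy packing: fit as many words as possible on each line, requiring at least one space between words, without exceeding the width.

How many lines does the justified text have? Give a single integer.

Answer: 8

Derivation:
Line 1: ['memory', 'standard', 'laser', 'I'] (min_width=23, slack=0)
Line 2: ['or', 'elephant', 'cloud', 'oats'] (min_width=22, slack=1)
Line 3: ['golden', 'moon', 'grass'] (min_width=17, slack=6)
Line 4: ['gentle', 'display', 'fire'] (min_width=19, slack=4)
Line 5: ['fish', 'chemistry', 'paper'] (min_width=20, slack=3)
Line 6: ['machine', 'silver', 'letter'] (min_width=21, slack=2)
Line 7: ['of', 'language', 'music', 'bee'] (min_width=21, slack=2)
Line 8: ['bus'] (min_width=3, slack=20)
Total lines: 8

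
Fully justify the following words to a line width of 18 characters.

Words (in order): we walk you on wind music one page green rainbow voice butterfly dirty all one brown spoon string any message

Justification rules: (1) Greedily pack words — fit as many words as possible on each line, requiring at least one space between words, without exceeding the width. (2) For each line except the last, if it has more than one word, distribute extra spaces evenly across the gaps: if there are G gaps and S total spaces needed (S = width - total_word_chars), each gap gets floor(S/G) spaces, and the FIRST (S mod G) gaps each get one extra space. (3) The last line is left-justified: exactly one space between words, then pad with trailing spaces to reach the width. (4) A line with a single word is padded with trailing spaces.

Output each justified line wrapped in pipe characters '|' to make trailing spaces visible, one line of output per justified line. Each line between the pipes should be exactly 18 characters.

Line 1: ['we', 'walk', 'you', 'on'] (min_width=14, slack=4)
Line 2: ['wind', 'music', 'one'] (min_width=14, slack=4)
Line 3: ['page', 'green', 'rainbow'] (min_width=18, slack=0)
Line 4: ['voice', 'butterfly'] (min_width=15, slack=3)
Line 5: ['dirty', 'all', 'one'] (min_width=13, slack=5)
Line 6: ['brown', 'spoon', 'string'] (min_width=18, slack=0)
Line 7: ['any', 'message'] (min_width=11, slack=7)

Answer: |we   walk  you  on|
|wind   music   one|
|page green rainbow|
|voice    butterfly|
|dirty    all   one|
|brown spoon string|
|any message       |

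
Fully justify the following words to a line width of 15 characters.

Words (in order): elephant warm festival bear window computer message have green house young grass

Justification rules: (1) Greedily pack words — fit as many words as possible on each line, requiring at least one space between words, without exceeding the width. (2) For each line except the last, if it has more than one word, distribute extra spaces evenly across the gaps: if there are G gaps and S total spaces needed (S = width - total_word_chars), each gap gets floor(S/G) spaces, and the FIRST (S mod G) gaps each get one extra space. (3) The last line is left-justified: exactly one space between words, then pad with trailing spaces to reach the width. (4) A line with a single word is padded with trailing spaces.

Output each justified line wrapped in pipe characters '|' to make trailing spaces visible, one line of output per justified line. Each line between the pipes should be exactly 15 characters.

Line 1: ['elephant', 'warm'] (min_width=13, slack=2)
Line 2: ['festival', 'bear'] (min_width=13, slack=2)
Line 3: ['window', 'computer'] (min_width=15, slack=0)
Line 4: ['message', 'have'] (min_width=12, slack=3)
Line 5: ['green', 'house'] (min_width=11, slack=4)
Line 6: ['young', 'grass'] (min_width=11, slack=4)

Answer: |elephant   warm|
|festival   bear|
|window computer|
|message    have|
|green     house|
|young grass    |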